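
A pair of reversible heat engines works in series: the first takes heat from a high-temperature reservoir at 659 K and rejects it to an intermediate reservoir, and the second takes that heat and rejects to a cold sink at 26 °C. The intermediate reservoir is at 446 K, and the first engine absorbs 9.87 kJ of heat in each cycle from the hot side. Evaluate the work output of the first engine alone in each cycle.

W₁ ≈ 3.19 kJ

T_C = 26 °C → 26 + 273.15 = 299.15 K.
First-stage efficiency η₁ = 1 − T_m/T_H = 1 − 446.00/659.00 = 0.3232.
W₁ = η₁·Q_H = 0.3232 × 9.87 = 3.19 kJ.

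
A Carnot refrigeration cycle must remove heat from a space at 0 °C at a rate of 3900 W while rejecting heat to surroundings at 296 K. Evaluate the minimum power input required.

Ẇ_in ≈ 326.2 W

T_C = 0 °C → 0 + 273.15 = 273.15 K.
The reversible coefficient of performance is COP_R = T_C/(T_H − T_C) = 273.15/22.85 = 11.9540.
W = Q_C/COP_R = 3900/11.9540 = 326.2 W.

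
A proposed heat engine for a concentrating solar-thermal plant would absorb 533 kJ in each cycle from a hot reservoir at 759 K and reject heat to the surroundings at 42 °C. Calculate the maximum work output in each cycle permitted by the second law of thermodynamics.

T_C = 42 °C → 42 + 273.15 = 315.15 K.
By the Carnot theorem, η_max = 1 − T_C/T_H = 1 − 315.15/759.00 = 0.5848.
W_max = η_max · Q_H = 0.5848 × 533 = 312 kJ.

W_max ≈ 312 kJ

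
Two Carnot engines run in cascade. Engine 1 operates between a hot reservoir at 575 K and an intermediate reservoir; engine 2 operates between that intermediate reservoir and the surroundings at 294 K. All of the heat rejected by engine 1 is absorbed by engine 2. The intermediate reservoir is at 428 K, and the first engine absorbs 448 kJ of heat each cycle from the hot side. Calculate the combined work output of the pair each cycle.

W_total ≈ 219 kJ

Two reversible stages in series are equivalent to a single Carnot engine between T_H and T_C, so η_total = 1 − T_C/T_H = 1 − 294.00/575.00 = 0.4887.
W_total = η_total · Q_H = 0.4887 × 448 = 219 kJ.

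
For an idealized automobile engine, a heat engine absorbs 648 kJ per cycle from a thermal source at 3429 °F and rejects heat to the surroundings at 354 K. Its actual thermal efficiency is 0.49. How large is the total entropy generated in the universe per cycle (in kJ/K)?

ΔS_univ ≈ 0.634 kJ/K

T_H = 3429 °F → (3429 − 32) × 5/9 = 1887.22 °C = 2160.37 K.
W = η·Q_H = 0.49 × 648 = 317.5 kJ, so Q_C = Q_H − W = 330.5 kJ.
Entropy balance on the reservoirs: −Q_H/T_H = -0.2999 kJ/K, +Q_C/T_C = 0.9336 kJ/K.
ΔS_univ = −Q_H/T_H + Q_C/T_C = 0.634 kJ/K (> 0, since η = 0.49 < η_Carnot = 0.836).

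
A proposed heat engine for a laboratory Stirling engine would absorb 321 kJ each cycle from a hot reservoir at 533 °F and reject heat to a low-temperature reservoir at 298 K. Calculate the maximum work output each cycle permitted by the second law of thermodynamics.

W_max ≈ 148 kJ

T_H = 533 °F → (533 − 32) × 5/9 = 278.33 °C = 551.48 K.
The second-law ceiling is the Carnot efficiency, η_max = 1 − T_C/T_H = 1 − 298.00/551.48 = 0.4596.
W_max = η_max · Q_H = 0.4596 × 321 = 148 kJ.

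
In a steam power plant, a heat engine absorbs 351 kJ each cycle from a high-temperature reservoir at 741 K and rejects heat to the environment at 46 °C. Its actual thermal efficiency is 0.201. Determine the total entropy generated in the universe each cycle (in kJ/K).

T_C = 46 °C → 46 + 273.15 = 319.15 K.
W = η·Q_H = 0.201 × 351 = 70.55 kJ, so Q_C = Q_H − W = 280.4 kJ.
Entropy balance on the reservoirs: −Q_H/T_H = -0.4737 kJ/K, +Q_C/T_C = 0.8787 kJ/K.
ΔS_univ = −Q_H/T_H + Q_C/T_C = 0.4051 kJ/K (> 0, since η = 0.201 < η_Carnot = 0.569).

ΔS_univ ≈ 0.4051 kJ/K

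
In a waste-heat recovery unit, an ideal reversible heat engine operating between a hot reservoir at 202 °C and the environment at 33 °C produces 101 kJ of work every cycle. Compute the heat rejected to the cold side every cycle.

T_H = 202 °C → 202 + 273.15 = 475.15 K.
T_C = 33 °C → 33 + 273.15 = 306.15 K.
The Carnot efficiency is η = 1 − T_C/T_H = 1 − 306.15/475.15 = 0.3557.
Since Q_C/Q_H = T_C/T_H and Q_H = W/η, Q_C = W·T_C/(T_H − T_C) = 101 × 306.15/169.00 = 183 kJ.

Q_C ≈ 183 kJ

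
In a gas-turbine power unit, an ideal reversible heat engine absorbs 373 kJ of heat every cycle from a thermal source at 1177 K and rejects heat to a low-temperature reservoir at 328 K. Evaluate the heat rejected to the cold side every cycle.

Since the cycle is reversible, η = 1 − T_C/T_H = 1 − 328.00/1177.00 = 0.7213.
For a reversible cycle Q_C/Q_H = T_C/T_H, so Q_C = 373 × 328.00/1177.00 = 104 kJ.

Q_C ≈ 104 kJ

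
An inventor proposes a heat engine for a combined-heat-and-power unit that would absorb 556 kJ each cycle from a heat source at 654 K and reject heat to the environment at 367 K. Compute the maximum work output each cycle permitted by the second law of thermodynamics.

No engine can exceed the Carnot limit: η_max = 1 − T_C/T_H = 1 − 367.00/654.00 = 0.4388.
W_max = η_max · Q_H = 0.4388 × 556 = 244.0 kJ.

W_max ≈ 244.0 kJ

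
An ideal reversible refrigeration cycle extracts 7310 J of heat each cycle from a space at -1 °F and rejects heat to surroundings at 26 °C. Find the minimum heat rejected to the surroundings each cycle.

Q_H ≈ 8580 J

T_H = 26 °C → 26 + 273.15 = 299.15 K.
T_C = -1 °F → (-1 − 32) × 5/9 = -18.33 °C = 254.82 K.
For a reversible cycle Q_H/Q_C = T_H/T_C, so Q_H = Q_C·T_H/T_C = 7310 × 299.15/254.82 = 8580 J.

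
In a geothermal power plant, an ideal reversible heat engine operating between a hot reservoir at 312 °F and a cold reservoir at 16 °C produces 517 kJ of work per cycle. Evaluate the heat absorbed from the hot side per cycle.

Q_H ≈ 1590 kJ

T_H = 312 °F → (312 − 32) × 5/9 = 155.56 °C = 428.71 K.
T_C = 16 °C → 16 + 273.15 = 289.15 K.
Since the cycle is reversible, η = 1 − T_C/T_H = 1 − 289.15/428.71 = 0.3255.
Q_H = W/η = 517/0.3255 = 1590 kJ.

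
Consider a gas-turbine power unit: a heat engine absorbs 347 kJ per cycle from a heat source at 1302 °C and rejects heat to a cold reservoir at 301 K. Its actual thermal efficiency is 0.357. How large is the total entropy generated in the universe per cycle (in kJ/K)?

T_H = 1302 °C → 1302 + 273.15 = 1575.15 K.
W = η·Q_H = 0.357 × 347 = 123.9 kJ, so Q_C = Q_H − W = 223.1 kJ.
Entropy balance on the reservoirs: −Q_H/T_H = -0.2203 kJ/K, +Q_C/T_C = 0.7413 kJ/K.
ΔS_univ = −Q_H/T_H + Q_C/T_C = 0.521 kJ/K (> 0, since η = 0.357 < η_Carnot = 0.809).

ΔS_univ ≈ 0.521 kJ/K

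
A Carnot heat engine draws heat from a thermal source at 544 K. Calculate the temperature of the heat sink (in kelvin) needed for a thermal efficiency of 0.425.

T_C ≈ 313 K

From η = 1 − T_C/T_H, T_C = T_H·(1 − η) = 544.00 × (1 − 0.425) = 313 K.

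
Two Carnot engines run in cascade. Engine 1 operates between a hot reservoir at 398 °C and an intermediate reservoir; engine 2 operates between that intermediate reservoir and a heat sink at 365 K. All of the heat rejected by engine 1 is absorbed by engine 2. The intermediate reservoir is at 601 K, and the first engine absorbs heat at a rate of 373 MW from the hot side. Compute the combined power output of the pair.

Ẇ_total ≈ 170.1 MW

T_H = 398 °C → 398 + 273.15 = 671.15 K.
Two reversible stages in series are equivalent to a single Carnot engine between T_H and T_C, so η_total = 1 − T_C/T_H = 1 − 365.00/671.15 = 0.4562.
W_total = η_total · Q_H = 0.4562 × 373 = 170.1 MW.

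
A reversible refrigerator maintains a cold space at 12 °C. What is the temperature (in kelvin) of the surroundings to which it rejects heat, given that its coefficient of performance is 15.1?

T_H ≈ 304.0 K

T_C = 12 °C → 12 + 273.15 = 285.15 K.
COP_R = T_C/(T_H − T_C) ⇒ T_H = T_C·(1 + 1/COP_R) = 285.15 × (1 + 1/15.1) = 304.0 K.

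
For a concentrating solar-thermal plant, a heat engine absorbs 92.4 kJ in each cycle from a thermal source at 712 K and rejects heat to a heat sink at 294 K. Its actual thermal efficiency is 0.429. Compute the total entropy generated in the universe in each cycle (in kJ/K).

W = η·Q_H = 0.429 × 92.4 = 39.64 kJ, so Q_C = Q_H − W = 52.76 kJ.
Entropy balance on the reservoirs: −Q_H/T_H = -0.1298 kJ/K, +Q_C/T_C = 0.1795 kJ/K.
ΔS_univ = −Q_H/T_H + Q_C/T_C = 0.0497 kJ/K (> 0, since η = 0.429 < η_Carnot = 0.587).

ΔS_univ ≈ 0.0497 kJ/K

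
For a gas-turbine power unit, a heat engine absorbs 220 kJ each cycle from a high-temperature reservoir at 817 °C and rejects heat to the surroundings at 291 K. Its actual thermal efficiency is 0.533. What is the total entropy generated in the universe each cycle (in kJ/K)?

ΔS_univ ≈ 0.151 kJ/K

T_H = 817 °C → 817 + 273.15 = 1090.15 K.
W = η·Q_H = 0.533 × 220 = 117.3 kJ, so Q_C = Q_H − W = 102.7 kJ.
Reservoir entropy changes: ΔS_H = −Q_H/T_H = −220/1090.15 = -0.2018 kJ/K and ΔS_C = +Q_C/T_C = 102.7/291.00 = 0.3531 kJ/K.
ΔS_univ = −Q_H/T_H + Q_C/T_C = 0.151 kJ/K (> 0, since η = 0.533 < η_Carnot = 0.733).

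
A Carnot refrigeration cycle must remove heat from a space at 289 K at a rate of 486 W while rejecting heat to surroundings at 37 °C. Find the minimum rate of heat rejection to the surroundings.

Q̇_H ≈ 522 W

T_H = 37 °C → 37 + 273.15 = 310.15 K.
For a reversible cycle Q_H/Q_C = T_H/T_C, so Q_H = Q_C·T_H/T_C = 486 × 310.15/289.00 = 522 W.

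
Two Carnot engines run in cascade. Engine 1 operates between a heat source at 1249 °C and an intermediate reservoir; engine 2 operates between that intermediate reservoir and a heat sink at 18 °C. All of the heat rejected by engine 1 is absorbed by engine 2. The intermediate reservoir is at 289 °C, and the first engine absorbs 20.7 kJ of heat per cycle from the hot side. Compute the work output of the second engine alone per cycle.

T_H = 1249 °C → 1249 + 273.15 = 1522.15 K.
T_C = 18 °C → 18 + 273.15 = 291.15 K.
T_m = 289 °C → 289 + 273.15 = 562.15 K.
Heat entering the second stage: Q_m = Q_H·(T_m/T_H) = 20.7 × 562.15/1522.15 = 7.64 kJ.
Second-stage efficiency η₂ = 1 − T_C/T_m = 1 − 291.15/562.15 = 0.4821, so W₂ = η₂·Q_m = 3.69 kJ.

W₂ ≈ 3.69 kJ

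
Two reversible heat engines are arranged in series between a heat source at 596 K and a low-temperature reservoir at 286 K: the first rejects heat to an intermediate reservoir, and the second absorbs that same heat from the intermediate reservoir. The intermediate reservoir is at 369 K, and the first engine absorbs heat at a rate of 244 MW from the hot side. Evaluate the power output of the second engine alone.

Heat entering the second stage: Q_m = Q_H·(T_m/T_H) = 244 × 369.00/596.00 = 151.1 MW.
Second-stage efficiency η₂ = 1 − T_C/T_m = 1 − 286.00/369.00 = 0.2249, so W₂ = η₂·Q_m = 33.98 MW.

Ẇ₂ ≈ 33.98 MW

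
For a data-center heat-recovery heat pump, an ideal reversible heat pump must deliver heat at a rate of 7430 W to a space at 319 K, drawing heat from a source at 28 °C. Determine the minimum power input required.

T_C = 28 °C → 28 + 273.15 = 301.15 K.
The Carnot heat-pump COP is COP_HP = T_H/(T_H − T_C) = 319.00/17.85 = 17.8711.
W = Q_H/COP_HP = 7430/17.8711 = 416 W.

Ẇ_in ≈ 416 W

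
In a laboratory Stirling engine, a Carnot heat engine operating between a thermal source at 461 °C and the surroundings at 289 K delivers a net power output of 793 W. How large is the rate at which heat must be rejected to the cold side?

T_H = 461 °C → 461 + 273.15 = 734.15 K.
Since the cycle is reversible, η = 1 − T_C/T_H = 1 − 289.00/734.15 = 0.6063.
Since Q_C/Q_H = T_C/T_H and Q_H = W/η, Q_C = W·T_C/(T_H − T_C) = 793 × 289.00/445.15 = 515 W.

Q̇_C ≈ 515 W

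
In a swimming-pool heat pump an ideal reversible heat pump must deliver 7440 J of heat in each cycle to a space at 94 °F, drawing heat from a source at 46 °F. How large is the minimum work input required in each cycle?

T_H = 94 °F → (94 − 32) × 5/9 = 34.44 °C = 307.59 K.
T_C = 46 °F → (46 − 32) × 5/9 = 7.78 °C = 280.93 K.
For a reversible heat pump, COP_HP = T_H/(T_H − T_C) = 307.59/26.67 = 11.5348.
W = Q_H/COP_HP = 7440/11.5348 = 645 J.

W_in ≈ 645 J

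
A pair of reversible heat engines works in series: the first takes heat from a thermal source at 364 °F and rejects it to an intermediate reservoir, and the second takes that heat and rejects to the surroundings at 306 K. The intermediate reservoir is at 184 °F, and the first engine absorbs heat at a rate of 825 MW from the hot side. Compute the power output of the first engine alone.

Ẇ₁ ≈ 180 MW

T_H = 364 °F → (364 − 32) × 5/9 = 184.44 °C = 457.59 K.
T_m = 184 °F → (184 − 32) × 5/9 = 84.44 °C = 357.59 K.
First-stage efficiency η₁ = 1 − T_m/T_H = 1 − 357.59/457.59 = 0.2185.
W₁ = η₁·Q_H = 0.2185 × 825 = 180 MW.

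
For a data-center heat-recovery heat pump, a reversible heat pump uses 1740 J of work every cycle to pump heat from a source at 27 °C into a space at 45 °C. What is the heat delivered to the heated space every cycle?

Q_H ≈ 30800 J

T_H = 45 °C → 45 + 273.15 = 318.15 K.
T_C = 27 °C → 27 + 273.15 = 300.15 K.
The Carnot heat-pump COP is COP_HP = T_H/(T_H − T_C) = 318.15/18.00 = 17.6750.
Q_H = COP_HP · W = 17.6750 × 1740 = 30800 J.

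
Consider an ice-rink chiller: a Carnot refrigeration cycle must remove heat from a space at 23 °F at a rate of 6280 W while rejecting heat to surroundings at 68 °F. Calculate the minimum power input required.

Ẇ_in ≈ 585 W

T_H = 68 °F → (68 − 32) × 5/9 = 20.00 °C = 293.15 K.
T_C = 23 °F → (23 − 32) × 5/9 = -5.00 °C = 268.15 K.
The reversible coefficient of performance is COP_R = T_C/(T_H − T_C) = 268.15/25.00 = 10.7260.
W = Q_C/COP_R = 6280/10.7260 = 585 W.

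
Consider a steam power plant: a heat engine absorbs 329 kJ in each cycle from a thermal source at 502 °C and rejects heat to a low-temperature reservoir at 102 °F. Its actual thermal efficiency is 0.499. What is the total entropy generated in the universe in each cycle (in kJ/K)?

ΔS_univ ≈ 0.104 kJ/K

T_H = 502 °C → 502 + 273.15 = 775.15 K.
T_C = 102 °F → (102 − 32) × 5/9 = 38.89 °C = 312.04 K.
W = η·Q_H = 0.499 × 329 = 164.2 kJ, so Q_C = Q_H − W = 164.8 kJ.
The hot reservoir loses entropy Q_H/T_H = 329/775.15 = 0.4244 kJ/K; the cold reservoir gains Q_C/T_C = 164.8/312.04 = 0.5282 kJ/K.
ΔS_univ = −Q_H/T_H + Q_C/T_C = 0.104 kJ/K (> 0, since η = 0.499 < η_Carnot = 0.597).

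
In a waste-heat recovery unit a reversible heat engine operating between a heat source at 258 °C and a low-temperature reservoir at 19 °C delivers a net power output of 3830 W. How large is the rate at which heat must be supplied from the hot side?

Q̇_H ≈ 8510 W

T_H = 258 °C → 258 + 273.15 = 531.15 K.
T_C = 19 °C → 19 + 273.15 = 292.15 K.
For a reversible engine, η = 1 − T_C/T_H = 1 − 292.15/531.15 = 0.4500.
Q_H = W/η = 3830/0.4500 = 8510 W.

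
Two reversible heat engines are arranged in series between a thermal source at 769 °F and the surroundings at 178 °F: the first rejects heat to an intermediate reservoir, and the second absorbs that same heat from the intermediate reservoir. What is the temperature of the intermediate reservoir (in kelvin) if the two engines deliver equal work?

T_H = 769 °F → (769 − 32) × 5/9 = 409.44 °C = 682.59 K.
T_C = 178 °F → (178 − 32) × 5/9 = 81.11 °C = 354.26 K.
For reversible stages Q_m = Q_H·(T_m/T_H). Setting W₁ = Q_H(1 − T_m/T_H) equal to W₂ = Q_m(1 − T_C/T_m) = Q_H·(T_m − T_C)/T_H gives T_H − T_m = T_m − T_C, so T_m = (T_H + T_C)/2 = (682.59 + 354.26)/2 = 518 K.

T_m ≈ 518 K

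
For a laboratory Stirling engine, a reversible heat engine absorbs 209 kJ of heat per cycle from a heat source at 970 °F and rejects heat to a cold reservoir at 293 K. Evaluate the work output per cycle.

W ≈ 132 kJ

T_H = 970 °F → (970 − 32) × 5/9 = 521.11 °C = 794.26 K.
The Carnot efficiency is η = 1 − T_C/T_H = 1 − 293.00/794.26 = 0.6311.
W = η·Q_H = 0.6311 × 209 = 132 kJ.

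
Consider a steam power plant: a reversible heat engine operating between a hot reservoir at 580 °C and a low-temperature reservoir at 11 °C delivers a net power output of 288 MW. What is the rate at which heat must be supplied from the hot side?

T_H = 580 °C → 580 + 273.15 = 853.15 K.
T_C = 11 °C → 11 + 273.15 = 284.15 K.
η_rev = 1 − T_C/T_H = 1 − 284.15/853.15 = 0.6669.
Q_H = W/η = 288/0.6669 = 431.8 MW.

Q̇_H ≈ 431.8 MW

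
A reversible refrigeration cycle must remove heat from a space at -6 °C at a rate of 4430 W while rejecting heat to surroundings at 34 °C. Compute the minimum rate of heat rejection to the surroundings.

Q̇_H ≈ 5093 W

T_H = 34 °C → 34 + 273.15 = 307.15 K.
T_C = -6 °C → -6 + 273.15 = 267.15 K.
For a reversible cycle Q_H/Q_C = T_H/T_C, so Q_H = Q_C·T_H/T_C = 4430 × 307.15/267.15 = 5093 W.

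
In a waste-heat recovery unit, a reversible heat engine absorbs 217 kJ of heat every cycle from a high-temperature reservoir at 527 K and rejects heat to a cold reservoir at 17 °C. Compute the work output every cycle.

T_C = 17 °C → 17 + 273.15 = 290.15 K.
For a reversible engine, η = 1 − T_C/T_H = 1 − 290.15/527.00 = 0.4494.
W = η·Q_H = 0.4494 × 217 = 97.53 kJ.

W ≈ 97.53 kJ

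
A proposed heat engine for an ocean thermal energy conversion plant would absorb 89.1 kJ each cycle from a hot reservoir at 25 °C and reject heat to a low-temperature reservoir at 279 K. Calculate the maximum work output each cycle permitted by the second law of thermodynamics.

T_H = 25 °C → 25 + 273.15 = 298.15 K.
By the Carnot theorem, η_max = 1 − T_C/T_H = 1 − 279.00/298.15 = 0.0642.
W_max = η_max · Q_H = 0.0642 × 89.1 = 5.723 kJ.

W_max ≈ 5.723 kJ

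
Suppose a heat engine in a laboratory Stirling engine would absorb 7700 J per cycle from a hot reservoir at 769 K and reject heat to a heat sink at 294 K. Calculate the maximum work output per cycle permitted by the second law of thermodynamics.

The upper bound on efficiency is η_max = 1 − T_C/T_H = 1 − 294.00/769.00 = 0.6177.
W_max = η_max · Q_H = 0.6177 × 7700 = 4760 J.

W_max ≈ 4760 J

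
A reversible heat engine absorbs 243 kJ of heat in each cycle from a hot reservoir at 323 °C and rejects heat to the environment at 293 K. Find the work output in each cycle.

W ≈ 123.6 kJ

T_H = 323 °C → 323 + 273.15 = 596.15 K.
η_rev = 1 − T_C/T_H = 1 − 293.00/596.15 = 0.5085.
W = η·Q_H = 0.5085 × 243 = 123.6 kJ.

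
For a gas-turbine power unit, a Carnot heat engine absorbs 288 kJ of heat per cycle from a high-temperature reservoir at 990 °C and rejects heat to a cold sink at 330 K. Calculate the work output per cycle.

W ≈ 213 kJ

T_H = 990 °C → 990 + 273.15 = 1263.15 K.
The Carnot efficiency is η = 1 − T_C/T_H = 1 − 330.00/1263.15 = 0.7387.
W = η·Q_H = 0.7387 × 288 = 213 kJ.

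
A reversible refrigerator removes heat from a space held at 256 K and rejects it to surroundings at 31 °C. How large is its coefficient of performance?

COP_R ≈ 5.32

T_H = 31 °C → 31 + 273.15 = 304.15 K.
The reversible coefficient of performance is COP_R = T_C/(T_H − T_C) = 256.00/(304.15 − 256.00) = 5.32.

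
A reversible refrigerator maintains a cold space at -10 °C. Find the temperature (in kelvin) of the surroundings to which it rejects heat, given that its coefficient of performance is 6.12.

T_C = -10 °C → -10 + 273.15 = 263.15 K.
COP_R = T_C/(T_H − T_C) ⇒ T_H = T_C·(1 + 1/COP_R) = 263.15 × (1 + 1/6.12) = 306 K.

T_H ≈ 306 K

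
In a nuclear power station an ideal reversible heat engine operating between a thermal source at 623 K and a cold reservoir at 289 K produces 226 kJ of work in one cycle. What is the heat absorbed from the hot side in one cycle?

Q_H ≈ 422 kJ

Carnot efficiency: η = 1 − T_C/T_H = 1 − 289.00/623.00 = 0.5361.
Q_H = W/η = 226/0.5361 = 422 kJ.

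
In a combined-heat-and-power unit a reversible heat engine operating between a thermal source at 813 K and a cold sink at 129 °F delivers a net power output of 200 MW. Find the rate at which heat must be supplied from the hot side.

T_C = 129 °F → (129 − 32) × 5/9 = 53.89 °C = 327.04 K.
For a reversible engine, η = 1 − T_C/T_H = 1 − 327.04/813.00 = 0.5977.
Q_H = W/η = 200/0.5977 = 334.6 MW.

Q̇_H ≈ 334.6 MW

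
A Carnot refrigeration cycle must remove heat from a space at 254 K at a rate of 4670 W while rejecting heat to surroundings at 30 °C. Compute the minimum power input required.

T_H = 30 °C → 30 + 273.15 = 303.15 K.
The reversible coefficient of performance is COP_R = T_C/(T_H − T_C) = 254.00/49.15 = 5.1679.
W = Q_C/COP_R = 4670/5.1679 = 903.7 W.

Ẇ_in ≈ 903.7 W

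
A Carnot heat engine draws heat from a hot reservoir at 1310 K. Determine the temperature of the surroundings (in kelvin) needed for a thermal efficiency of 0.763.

T_C ≈ 310 K

From η = 1 − T_C/T_H, T_C = T_H·(1 − η) = 1310.00 × (1 − 0.763) = 310 K.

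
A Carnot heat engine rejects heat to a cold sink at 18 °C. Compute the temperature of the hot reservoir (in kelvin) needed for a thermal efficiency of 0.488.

T_H ≈ 569 K

T_C = 18 °C → 18 + 273.15 = 291.15 K.
From η = 1 − T_C/T_H, solving for T_H gives T_H = T_C/(1 − η) = 291.15/(1 − 0.488) = 569 K.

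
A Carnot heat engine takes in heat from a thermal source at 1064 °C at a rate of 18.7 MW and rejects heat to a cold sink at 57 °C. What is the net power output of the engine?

Ẇ ≈ 14.1 MW

T_H = 1064 °C → 1064 + 273.15 = 1337.15 K.
T_C = 57 °C → 57 + 273.15 = 330.15 K.
Carnot efficiency: η = 1 − T_C/T_H = 1 − 330.15/1337.15 = 0.7531.
W = η·Q_H = 0.7531 × 18.7 = 14.1 MW.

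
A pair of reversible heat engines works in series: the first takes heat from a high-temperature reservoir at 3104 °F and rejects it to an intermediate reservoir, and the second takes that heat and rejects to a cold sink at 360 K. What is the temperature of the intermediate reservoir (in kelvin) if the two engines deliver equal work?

T_H = 3104 °F → (3104 − 32) × 5/9 = 1706.67 °C = 1979.82 K.
For reversible stages Q_m = Q_H·(T_m/T_H). Setting W₁ = Q_H(1 − T_m/T_H) equal to W₂ = Q_m(1 − T_C/T_m) = Q_H·(T_m − T_C)/T_H gives T_H − T_m = T_m − T_C, so T_m = (T_H + T_C)/2 = (1979.82 + 360.00)/2 = 1170 K.

T_m ≈ 1170 K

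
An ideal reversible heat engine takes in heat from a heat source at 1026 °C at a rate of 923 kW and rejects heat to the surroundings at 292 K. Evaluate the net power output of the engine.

T_H = 1026 °C → 1026 + 273.15 = 1299.15 K.
For a reversible engine, η = 1 − T_C/T_H = 1 − 292.00/1299.15 = 0.7752.
W = η·Q_H = 0.7752 × 923 = 716 kW.

Ẇ ≈ 716 kW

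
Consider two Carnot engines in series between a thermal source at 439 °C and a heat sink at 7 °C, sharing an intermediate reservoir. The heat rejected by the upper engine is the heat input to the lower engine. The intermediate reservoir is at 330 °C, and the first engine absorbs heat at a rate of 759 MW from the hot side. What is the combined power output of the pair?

T_H = 439 °C → 439 + 273.15 = 712.15 K.
T_C = 7 °C → 7 + 273.15 = 280.15 K.
Two reversible stages in series are equivalent to a single Carnot engine between T_H and T_C, so η_total = 1 − T_C/T_H = 1 − 280.15/712.15 = 0.6066.
W_total = η_total · Q_H = 0.6066 × 759 = 460.4 MW.

Ẇ_total ≈ 460.4 MW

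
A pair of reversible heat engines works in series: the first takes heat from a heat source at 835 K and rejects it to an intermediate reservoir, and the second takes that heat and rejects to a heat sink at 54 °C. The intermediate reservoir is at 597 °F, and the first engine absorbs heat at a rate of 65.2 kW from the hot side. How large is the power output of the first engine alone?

T_C = 54 °C → 54 + 273.15 = 327.15 K.
T_m = 597 °F → (597 − 32) × 5/9 = 313.89 °C = 587.04 K.
First-stage efficiency η₁ = 1 − T_m/T_H = 1 − 587.04/835.00 = 0.2970.
W₁ = η₁·Q_H = 0.2970 × 65.2 = 19.4 kW.

Ẇ₁ ≈ 19.4 kW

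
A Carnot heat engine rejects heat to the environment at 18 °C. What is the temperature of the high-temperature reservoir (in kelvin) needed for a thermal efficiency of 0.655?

T_H ≈ 844 K

T_C = 18 °C → 18 + 273.15 = 291.15 K.
From η = 1 − T_C/T_H, solving for T_H gives T_H = T_C/(1 − η) = 291.15/(1 − 0.655) = 844 K.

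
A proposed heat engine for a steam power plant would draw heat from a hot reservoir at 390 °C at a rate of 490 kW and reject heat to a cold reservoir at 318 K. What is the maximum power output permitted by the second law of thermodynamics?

Ẇ_max ≈ 255 kW

T_H = 390 °C → 390 + 273.15 = 663.15 K.
The second-law ceiling is the Carnot efficiency, η_max = 1 − T_C/T_H = 1 − 318.00/663.15 = 0.5205.
W_max = η_max · Q_H = 0.5205 × 490 = 255 kW.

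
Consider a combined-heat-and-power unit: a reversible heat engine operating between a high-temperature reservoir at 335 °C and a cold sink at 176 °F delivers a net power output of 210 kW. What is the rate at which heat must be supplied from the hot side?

T_H = 335 °C → 335 + 273.15 = 608.15 K.
T_C = 176 °F → (176 − 32) × 5/9 = 80.00 °C = 353.15 K.
η_rev = 1 − T_C/T_H = 1 − 353.15/608.15 = 0.4193.
Q_H = W/η = 210/0.4193 = 500.8 kW.

Q̇_H ≈ 500.8 kW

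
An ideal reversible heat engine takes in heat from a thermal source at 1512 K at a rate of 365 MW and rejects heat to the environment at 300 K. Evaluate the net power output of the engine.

Carnot efficiency: η = 1 − T_C/T_H = 1 − 300.00/1512.00 = 0.8016.
W = η·Q_H = 0.8016 × 365 = 293 MW.

Ẇ ≈ 293 MW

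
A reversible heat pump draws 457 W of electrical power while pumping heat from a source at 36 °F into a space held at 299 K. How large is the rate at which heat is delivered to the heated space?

T_C = 36 °F → (36 − 32) × 5/9 = 2.22 °C = 275.37 K.
Reversible heating COP: COP_HP = T_H/(T_H − T_C) = 299.00/23.63 = 12.6546.
Q_H = COP_HP · W = 12.6546 × 457 = 5780 W.

Q̇_H ≈ 5780 W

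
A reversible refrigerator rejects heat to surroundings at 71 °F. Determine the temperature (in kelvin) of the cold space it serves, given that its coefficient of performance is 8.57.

T_H = 71 °F → (71 − 32) × 5/9 = 21.67 °C = 294.82 K.
COP_R = T_C/(T_H − T_C) ⇒ T_C = T_H·COP_R/(1 + COP_R) = 294.82 × 8.57/(1 + 8.57) = 264.0 K.

T_C ≈ 264.0 K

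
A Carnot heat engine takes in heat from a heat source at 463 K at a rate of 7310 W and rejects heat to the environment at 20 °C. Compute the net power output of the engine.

Ẇ ≈ 2680 W

T_C = 20 °C → 20 + 273.15 = 293.15 K.
For a reversible engine, η = 1 − T_C/T_H = 1 − 293.15/463.00 = 0.3668.
W = η·Q_H = 0.3668 × 7310 = 2680 W.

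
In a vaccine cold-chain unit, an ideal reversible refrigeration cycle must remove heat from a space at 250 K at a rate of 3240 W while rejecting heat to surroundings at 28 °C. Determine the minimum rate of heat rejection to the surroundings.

T_H = 28 °C → 28 + 273.15 = 301.15 K.
For a reversible cycle Q_H/Q_C = T_H/T_C, so Q_H = Q_C·T_H/T_C = 3240 × 301.15/250.00 = 3900 W.

Q̇_H ≈ 3900 W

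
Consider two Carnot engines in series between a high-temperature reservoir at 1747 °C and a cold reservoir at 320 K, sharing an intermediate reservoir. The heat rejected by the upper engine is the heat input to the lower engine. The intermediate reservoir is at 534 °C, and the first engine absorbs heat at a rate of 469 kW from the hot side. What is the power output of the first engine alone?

T_H = 1747 °C → 1747 + 273.15 = 2020.15 K.
T_m = 534 °C → 534 + 273.15 = 807.15 K.
First-stage efficiency η₁ = 1 − T_m/T_H = 1 − 807.15/2020.15 = 0.6005.
W₁ = η₁·Q_H = 0.6005 × 469 = 282 kW.

Ẇ₁ ≈ 282 kW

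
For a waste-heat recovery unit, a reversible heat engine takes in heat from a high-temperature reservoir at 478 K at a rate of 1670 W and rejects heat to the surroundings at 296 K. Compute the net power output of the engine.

Ẇ ≈ 636 W

For a reversible engine, η = 1 − T_C/T_H = 1 − 296.00/478.00 = 0.3808.
W = η·Q_H = 0.3808 × 1670 = 636 W.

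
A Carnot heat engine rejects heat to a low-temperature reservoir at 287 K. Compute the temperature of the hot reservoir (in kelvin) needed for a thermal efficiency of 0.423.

From η = 1 − T_C/T_H, solving for T_H gives T_H = T_C/(1 − η) = 287.00/(1 − 0.423) = 497.4 K.

T_H ≈ 497.4 K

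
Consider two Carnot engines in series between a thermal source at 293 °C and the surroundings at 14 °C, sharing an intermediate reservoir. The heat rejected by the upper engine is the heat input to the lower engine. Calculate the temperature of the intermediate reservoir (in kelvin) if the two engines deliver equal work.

T_H = 293 °C → 293 + 273.15 = 566.15 K.
T_C = 14 °C → 14 + 273.15 = 287.15 K.
For reversible stages Q_m = Q_H·(T_m/T_H). Setting W₁ = Q_H(1 − T_m/T_H) equal to W₂ = Q_m(1 − T_C/T_m) = Q_H·(T_m − T_C)/T_H gives T_H − T_m = T_m − T_C, so T_m = (T_H + T_C)/2 = (566.15 + 287.15)/2 = 426.6 K.

T_m ≈ 426.6 K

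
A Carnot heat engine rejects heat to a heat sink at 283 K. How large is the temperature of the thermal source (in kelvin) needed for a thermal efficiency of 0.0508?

T_H ≈ 298 K

From η = 1 − T_C/T_H, solving for T_H gives T_H = T_C/(1 − η) = 283.00/(1 − 0.0508) = 298 K.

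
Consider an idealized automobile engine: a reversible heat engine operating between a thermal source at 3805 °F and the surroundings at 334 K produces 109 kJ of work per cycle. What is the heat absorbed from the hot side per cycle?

T_H = 3805 °F → (3805 − 32) × 5/9 = 2096.11 °C = 2369.26 K.
The Carnot efficiency is η = 1 − T_C/T_H = 1 − 334.00/2369.26 = 0.8590.
Q_H = W/η = 109/0.8590 = 127 kJ.

Q_H ≈ 127 kJ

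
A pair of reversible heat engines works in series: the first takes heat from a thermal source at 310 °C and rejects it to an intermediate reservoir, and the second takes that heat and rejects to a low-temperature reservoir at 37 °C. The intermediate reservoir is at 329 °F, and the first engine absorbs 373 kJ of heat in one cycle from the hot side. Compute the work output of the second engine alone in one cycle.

T_H = 310 °C → 310 + 273.15 = 583.15 K.
T_C = 37 °C → 37 + 273.15 = 310.15 K.
T_m = 329 °F → (329 − 32) × 5/9 = 165.00 °C = 438.15 K.
Heat entering the second stage: Q_m = Q_H·(T_m/T_H) = 373 × 438.15/583.15 = 280 kJ.
Second-stage efficiency η₂ = 1 − T_C/T_m = 1 − 310.15/438.15 = 0.2921, so W₂ = η₂·Q_m = 81.9 kJ.

W₂ ≈ 81.9 kJ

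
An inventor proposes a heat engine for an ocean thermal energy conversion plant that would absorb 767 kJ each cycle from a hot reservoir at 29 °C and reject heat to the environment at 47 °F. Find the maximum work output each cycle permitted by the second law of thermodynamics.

W_max ≈ 52.5 kJ

T_H = 29 °C → 29 + 273.15 = 302.15 K.
T_C = 47 °F → (47 − 32) × 5/9 = 8.33 °C = 281.48 K.
By the Carnot theorem, η_max = 1 − T_C/T_H = 1 − 281.48/302.15 = 0.0684.
W_max = η_max · Q_H = 0.0684 × 767 = 52.5 kJ.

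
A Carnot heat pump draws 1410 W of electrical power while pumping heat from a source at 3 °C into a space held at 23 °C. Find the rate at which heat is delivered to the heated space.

Q̇_H ≈ 20900 W

T_H = 23 °C → 23 + 273.15 = 296.15 K.
T_C = 3 °C → 3 + 273.15 = 276.15 K.
The Carnot heat-pump COP is COP_HP = T_H/(T_H − T_C) = 296.15/20.00 = 14.8075.
Q_H = COP_HP · W = 14.8075 × 1410 = 20900 W.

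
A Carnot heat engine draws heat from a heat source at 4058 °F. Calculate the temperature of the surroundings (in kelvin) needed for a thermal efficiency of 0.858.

T_H = 4058 °F → (4058 − 32) × 5/9 = 2236.67 °C = 2509.82 K.
From η = 1 − T_C/T_H, T_C = T_H·(1 − η) = 2509.82 × (1 − 0.858) = 356 K.

T_C ≈ 356 K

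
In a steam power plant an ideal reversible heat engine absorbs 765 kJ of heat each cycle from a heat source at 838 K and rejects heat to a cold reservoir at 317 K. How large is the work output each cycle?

The Carnot efficiency is η = 1 − T_C/T_H = 1 − 317.00/838.00 = 0.6217.
W = η·Q_H = 0.6217 × 765 = 476 kJ.

W ≈ 476 kJ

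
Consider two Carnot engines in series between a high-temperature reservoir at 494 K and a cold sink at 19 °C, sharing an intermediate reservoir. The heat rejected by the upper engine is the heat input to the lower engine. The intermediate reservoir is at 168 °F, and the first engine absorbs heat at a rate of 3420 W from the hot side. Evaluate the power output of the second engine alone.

Ẇ₂ ≈ 391.5 W

T_C = 19 °C → 19 + 273.15 = 292.15 K.
T_m = 168 °F → (168 − 32) × 5/9 = 75.56 °C = 348.71 K.
Heat entering the second stage: Q_m = Q_H·(T_m/T_H) = 3420 × 348.71/494.00 = 2414 W.
Second-stage efficiency η₂ = 1 − T_C/T_m = 1 − 292.15/348.71 = 0.1622, so W₂ = η₂·Q_m = 391.5 W.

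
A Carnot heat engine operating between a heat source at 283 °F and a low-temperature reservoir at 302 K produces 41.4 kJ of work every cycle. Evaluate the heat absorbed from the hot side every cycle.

Q_H ≈ 154 kJ

T_H = 283 °F → (283 − 32) × 5/9 = 139.44 °C = 412.59 K.
η_rev = 1 − T_C/T_H = 1 − 302.00/412.59 = 0.2680.
Q_H = W/η = 41.4/0.2680 = 154 kJ.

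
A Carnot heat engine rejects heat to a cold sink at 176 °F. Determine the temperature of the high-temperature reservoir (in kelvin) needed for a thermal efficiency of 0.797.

T_C = 176 °F → (176 − 32) × 5/9 = 80.00 °C = 353.15 K.
From η = 1 − T_C/T_H, solving for T_H gives T_H = T_C/(1 − η) = 353.15/(1 − 0.797) = 1740 K.

T_H ≈ 1740 K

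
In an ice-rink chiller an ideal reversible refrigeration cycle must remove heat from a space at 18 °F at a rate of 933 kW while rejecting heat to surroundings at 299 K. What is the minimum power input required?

T_C = 18 °F → (18 − 32) × 5/9 = -7.78 °C = 265.37 K.
COP_R = T_C/(T_H − T_C) = 265.37/33.63 = 7.8915.
W = Q_C/COP_R = 933/7.8915 = 118 kW.

Ẇ_in ≈ 118 kW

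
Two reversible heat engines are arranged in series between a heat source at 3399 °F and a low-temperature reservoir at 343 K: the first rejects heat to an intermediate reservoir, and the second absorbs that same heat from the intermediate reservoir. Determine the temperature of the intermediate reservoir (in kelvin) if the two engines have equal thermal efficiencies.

T_m ≈ 857 K

T_H = 3399 °F → (3399 − 32) × 5/9 = 1870.56 °C = 2143.71 K.
Equal efficiencies require 1 − T_m/T_H = 1 − T_C/T_m, i.e. T_m/T_H = T_C/T_m, so T_m = √(T_H·T_C) = √(2143.71 × 343.00) = 857 K.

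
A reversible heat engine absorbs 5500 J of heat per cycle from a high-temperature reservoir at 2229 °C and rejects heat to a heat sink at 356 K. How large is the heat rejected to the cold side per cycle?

Q_C ≈ 783 J

T_H = 2229 °C → 2229 + 273.15 = 2502.15 K.
Carnot efficiency: η = 1 − T_C/T_H = 1 − 356.00/2502.15 = 0.8577.
For a reversible cycle Q_C/Q_H = T_C/T_H, so Q_C = 5500 × 356.00/2502.15 = 783 J.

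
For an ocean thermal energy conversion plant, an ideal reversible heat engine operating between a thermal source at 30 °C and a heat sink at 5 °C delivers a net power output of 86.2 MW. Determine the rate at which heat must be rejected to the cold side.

Q̇_C ≈ 959 MW

T_H = 30 °C → 30 + 273.15 = 303.15 K.
T_C = 5 °C → 5 + 273.15 = 278.15 K.
The Carnot efficiency is η = 1 − T_C/T_H = 1 − 278.15/303.15 = 0.0825.
Since Q_C/Q_H = T_C/T_H and Q_H = W/η, Q_C = W·T_C/(T_H − T_C) = 86.2 × 278.15/25.00 = 959 MW.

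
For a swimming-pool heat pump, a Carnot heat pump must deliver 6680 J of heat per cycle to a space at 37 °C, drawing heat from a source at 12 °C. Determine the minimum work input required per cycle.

T_H = 37 °C → 37 + 273.15 = 310.15 K.
T_C = 12 °C → 12 + 273.15 = 285.15 K.
COP_HP = T_H/(T_H − T_C) = 310.15/25.00 = 12.4060.
W = Q_H/COP_HP = 6680/12.4060 = 538 J.

W_in ≈ 538 J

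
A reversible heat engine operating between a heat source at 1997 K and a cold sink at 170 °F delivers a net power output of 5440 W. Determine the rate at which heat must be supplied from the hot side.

T_C = 170 °F → (170 − 32) × 5/9 = 76.67 °C = 349.82 K.
Carnot efficiency: η = 1 − T_C/T_H = 1 − 349.82/1997.00 = 0.8248.
Q_H = W/η = 5440/0.8248 = 6595 W.

Q̇_H ≈ 6595 W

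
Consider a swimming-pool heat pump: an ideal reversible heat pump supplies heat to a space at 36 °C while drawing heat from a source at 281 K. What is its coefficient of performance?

COP_HP ≈ 11.0

T_H = 36 °C → 36 + 273.15 = 309.15 K.
COP_HP = T_H/(T_H − T_C) = 309.15/(309.15 − 281.00) = 11.0.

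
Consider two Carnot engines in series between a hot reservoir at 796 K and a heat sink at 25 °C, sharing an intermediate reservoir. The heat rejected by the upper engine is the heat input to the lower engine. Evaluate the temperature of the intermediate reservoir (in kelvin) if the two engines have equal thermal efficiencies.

T_C = 25 °C → 25 + 273.15 = 298.15 K.
Equal efficiencies require 1 − T_m/T_H = 1 − T_C/T_m, i.e. T_m/T_H = T_C/T_m, so T_m = √(T_H·T_C) = √(796.00 × 298.15) = 487.2 K.

T_m ≈ 487.2 K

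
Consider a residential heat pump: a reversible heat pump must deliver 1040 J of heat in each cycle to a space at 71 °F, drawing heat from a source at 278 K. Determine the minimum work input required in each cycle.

T_H = 71 °F → (71 − 32) × 5/9 = 21.67 °C = 294.82 K.
For a reversible heat pump, COP_HP = T_H/(T_H − T_C) = 294.82/16.82 = 17.5312.
W = Q_H/COP_HP = 1040/17.5312 = 59.3 J.

W_in ≈ 59.3 J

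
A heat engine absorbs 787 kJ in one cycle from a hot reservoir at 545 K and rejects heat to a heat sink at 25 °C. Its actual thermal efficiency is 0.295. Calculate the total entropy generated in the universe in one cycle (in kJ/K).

ΔS_univ ≈ 0.4169 kJ/K

T_C = 25 °C → 25 + 273.15 = 298.15 K.
W = η·Q_H = 0.295 × 787 = 232.2 kJ, so Q_C = Q_H − W = 554.8 kJ.
Entropy balance on the reservoirs: −Q_H/T_H = -1.444 kJ/K, +Q_C/T_C = 1.861 kJ/K.
ΔS_univ = −Q_H/T_H + Q_C/T_C = 0.4169 kJ/K (> 0, since η = 0.295 < η_Carnot = 0.453).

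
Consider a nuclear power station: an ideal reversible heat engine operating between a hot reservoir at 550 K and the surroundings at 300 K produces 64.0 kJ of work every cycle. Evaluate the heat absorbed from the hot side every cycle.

Q_H ≈ 140.8 kJ

η_rev = 1 − T_C/T_H = 1 − 300.00/550.00 = 0.4545.
Q_H = W/η = 64.0/0.4545 = 140.8 kJ.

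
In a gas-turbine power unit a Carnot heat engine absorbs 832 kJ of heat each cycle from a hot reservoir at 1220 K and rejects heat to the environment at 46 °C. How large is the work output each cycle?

W ≈ 614.4 kJ

T_C = 46 °C → 46 + 273.15 = 319.15 K.
The Carnot efficiency is η = 1 − T_C/T_H = 1 − 319.15/1220.00 = 0.7384.
W = η·Q_H = 0.7384 × 832 = 614.4 kJ.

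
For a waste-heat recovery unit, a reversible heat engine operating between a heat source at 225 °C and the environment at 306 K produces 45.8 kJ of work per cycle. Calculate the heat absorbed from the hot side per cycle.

Q_H ≈ 119 kJ

T_H = 225 °C → 225 + 273.15 = 498.15 K.
Since the cycle is reversible, η = 1 − T_C/T_H = 1 − 306.00/498.15 = 0.3857.
Q_H = W/η = 45.8/0.3857 = 119 kJ.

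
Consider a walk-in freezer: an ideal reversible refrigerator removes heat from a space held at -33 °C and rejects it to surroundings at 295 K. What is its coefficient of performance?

T_C = -33 °C → -33 + 273.15 = 240.15 K.
The reversible coefficient of performance is COP_R = T_C/(T_H − T_C) = 240.15/(295.00 − 240.15) = 4.38.

COP_R ≈ 4.38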